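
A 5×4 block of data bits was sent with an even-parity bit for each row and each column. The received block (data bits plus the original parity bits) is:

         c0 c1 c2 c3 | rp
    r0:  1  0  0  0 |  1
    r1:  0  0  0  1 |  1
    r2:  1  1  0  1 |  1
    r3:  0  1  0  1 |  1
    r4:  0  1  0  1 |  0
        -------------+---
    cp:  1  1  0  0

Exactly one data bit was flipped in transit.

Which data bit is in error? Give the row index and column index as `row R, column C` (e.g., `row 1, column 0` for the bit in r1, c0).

Recompute each row's even parity and compare to rp:
  r0: data parity 1, sent rp 1 → ok
  r1: data parity 1, sent rp 1 → ok
  r2: data parity 1, sent rp 1 → ok
  r3: data parity 0, sent rp 1 → mismatch
  r4: data parity 0, sent rp 0 → ok
Recompute each column's even parity and compare to cp:
  c0: data parity 0, sent cp 1 → mismatch
  c1: data parity 1, sent cp 1 → ok
  c2: data parity 0, sent cp 0 → ok
  c3: data parity 0, sent cp 0 → ok
Exactly one row (r3) and one column (c0) fail → the flipped bit is at their intersection.

row 3, column 0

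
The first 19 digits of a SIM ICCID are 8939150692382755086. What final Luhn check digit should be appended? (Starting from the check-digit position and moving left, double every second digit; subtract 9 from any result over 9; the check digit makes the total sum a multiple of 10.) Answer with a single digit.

Partial digits right→left: 6 8 0 5 5 7 2 8 3 2 9 6 0 5 1 9 3 9 8
Double every second digit counting from the check-digit position (so the 1st, 3rd, 5th, ... of the partial from the right).
  doubled (with −9 where >9): 3 0 1 4 6 9 0 2 6 7 → sum 38
  kept as-is: 8 5 7 8 2 6 5 9 9 → sum 59
Total = 38 + 59 = 97.
Check digit = (10 − (97 mod 10)) mod 10 = 3.

3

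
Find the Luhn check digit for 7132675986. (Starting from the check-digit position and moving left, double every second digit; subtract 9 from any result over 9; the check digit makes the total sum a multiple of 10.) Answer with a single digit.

Partial digits right→left: 6 8 9 5 7 6 2 3 1 7
Double every second digit counting from the check-digit position (so the 1st, 3rd, 5th, ... of the partial from the right).
  doubled (with −9 where >9): 3 9 5 4 2 → sum 23
  kept as-is: 8 5 6 3 7 → sum 29
Total = 23 + 29 = 52.
Check digit = (10 − (52 mod 10)) mod 10 = 8.

8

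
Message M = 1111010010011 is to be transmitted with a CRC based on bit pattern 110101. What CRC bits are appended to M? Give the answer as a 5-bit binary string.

10010

Append 5 zeros: 111101001001100000. Divide by 110101 (XOR where the leading bit is 1):
  pos 0: 111101 XOR 110101 = 001000
  pos 2: 100000 XOR 110101 = 010101
  pos 3: 101011 XOR 110101 = 011110
  pos 4: 111100 XOR 110101 = 001001
  pos 6: 100101 XOR 110101 = 010000
  pos 7: 100001 XOR 110101 = 010100
  pos 8: 101000 XOR 110101 = 011101
  pos 9: 111010 XOR 110101 = 001111
  pos 11: 111100 XOR 110101 = 001001
Remainder (last 5 bits) = 10010. This is the CRC / FCS.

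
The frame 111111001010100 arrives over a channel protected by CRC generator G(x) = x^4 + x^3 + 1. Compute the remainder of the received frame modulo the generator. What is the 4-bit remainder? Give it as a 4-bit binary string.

Modulo-2 division of 111111001010100 by 11001:
  pos 0: 11111 XOR 11001 = 00110
  pos 2: 11010 XOR 11001 = 00011
  pos 5: 11010 XOR 11001 = 00011
  pos 8: 11101 XOR 11001 = 00100
  pos 10: 10000 XOR 11001 = 01001
Remainder = 1001 (nonzero — an error is detected).

1001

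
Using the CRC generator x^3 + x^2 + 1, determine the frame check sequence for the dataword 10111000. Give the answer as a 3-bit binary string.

000

Append 3 zeros: 10111000000. Divide by 1101 (XOR where the leading bit is 1):
  pos 0: 1011 XOR 1101 = 0110
  pos 1: 1101 XOR 1101 = 0000
Remainder (last 3 bits) = 000. This is the CRC / FCS.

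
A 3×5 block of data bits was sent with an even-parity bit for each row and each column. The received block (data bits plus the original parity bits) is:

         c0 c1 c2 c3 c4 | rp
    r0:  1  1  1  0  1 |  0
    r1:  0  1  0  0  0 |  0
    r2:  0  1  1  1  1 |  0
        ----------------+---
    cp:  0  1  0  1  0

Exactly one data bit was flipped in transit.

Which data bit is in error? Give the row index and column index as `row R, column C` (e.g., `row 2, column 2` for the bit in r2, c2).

row 1, column 0

Recompute each row's even parity and compare to rp:
  r0: data parity 0, sent rp 0 → ok
  r1: data parity 1, sent rp 0 → mismatch
  r2: data parity 0, sent rp 0 → ok
Recompute each column's even parity and compare to cp:
  c0: data parity 1, sent cp 0 → mismatch
  c1: data parity 1, sent cp 1 → ok
  c2: data parity 0, sent cp 0 → ok
  c3: data parity 1, sent cp 1 → ok
  c4: data parity 0, sent cp 0 → ok
Exactly one row (r1) and one column (c0) fail → the flipped bit is at their intersection.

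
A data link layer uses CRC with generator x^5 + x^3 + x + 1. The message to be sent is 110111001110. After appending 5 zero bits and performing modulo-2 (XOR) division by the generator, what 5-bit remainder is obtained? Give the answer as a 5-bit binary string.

10100

Append 5 zeros: 11011100111000000. Divide by 101011 (XOR where the leading bit is 1):
  pos 0: 110111 XOR 101011 = 011100
  pos 1: 111000 XOR 101011 = 010011
  pos 2: 100110 XOR 101011 = 001101
  pos 4: 110111 XOR 101011 = 011100
  pos 5: 111001 XOR 101011 = 010010
  pos 6: 100100 XOR 101011 = 001111
  pos 8: 111100 XOR 101011 = 010111
  pos 9: 101110 XOR 101011 = 000101
Remainder (last 5 bits) = 10100. This is the CRC / FCS.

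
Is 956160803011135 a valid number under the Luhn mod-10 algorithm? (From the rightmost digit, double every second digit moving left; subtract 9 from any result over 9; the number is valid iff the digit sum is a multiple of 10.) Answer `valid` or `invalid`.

From the right, keep odd positions and double even positions (subtract 9 from any doubled value over 9):
  doubled (positions 2,4,...): 6 2 0 0 0 2 1 → sum 11
  kept (positions 1,3,...): 5 1 1 3 8 6 6 9 → sum 39
Total = 50.
50 mod 10 = 0, so the number is valid.

valid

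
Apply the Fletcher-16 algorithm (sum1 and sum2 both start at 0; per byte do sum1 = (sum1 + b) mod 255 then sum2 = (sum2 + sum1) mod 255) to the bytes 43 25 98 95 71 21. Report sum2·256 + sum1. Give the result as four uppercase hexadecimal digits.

Running sums (mod 255):
  after byte 0 (43): sum1=43, sum2=43
  after byte 1 (25): sum1=68, sum2=111
  after byte 2 (98): sum1=166, sum2=22
  after byte 3 (95): sum1=6, sum2=28
  after byte 4 (71): sum1=77, sum2=105
  after byte 5 (21): sum1=98, sum2=203
Checksum = sum2·256 + sum1 = 203·256 + 98 = 52066 = 0xCB62.

CB62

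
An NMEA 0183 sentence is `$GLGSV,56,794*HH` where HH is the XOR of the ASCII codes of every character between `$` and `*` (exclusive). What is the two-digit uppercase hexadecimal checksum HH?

70

XOR the ASCII codes of the payload characters:
  'G' = 0x47 → acc = 0x47
  'L' = 0x4C → acc = 0x0B
  'G' = 0x47 → acc = 0x4C
  'S' = 0x53 → acc = 0x1F
  'V' = 0x56 → acc = 0x49
  ',' = 0x2C → acc = 0x65
  '5' = 0x35 → acc = 0x50
  '6' = 0x36 → acc = 0x66
  ',' = 0x2C → acc = 0x4A
  '7' = 0x37 → acc = 0x7D
  '9' = 0x39 → acc = 0x44
  '4' = 0x34 → acc = 0x70
Checksum = 0x70.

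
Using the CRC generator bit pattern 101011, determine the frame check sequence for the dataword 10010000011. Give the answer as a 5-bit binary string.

Append 5 zeros: 1001000001100000. Divide by 101011 (XOR where the leading bit is 1):
  pos 0: 100100 XOR 101011 = 001111
  pos 2: 111100 XOR 101011 = 010111
  pos 3: 101110 XOR 101011 = 000101
  pos 6: 101110 XOR 101011 = 000101
  pos 9: 101000 XOR 101011 = 000011
Remainder (last 5 bits) = 00110. This is the CRC / FCS.

00110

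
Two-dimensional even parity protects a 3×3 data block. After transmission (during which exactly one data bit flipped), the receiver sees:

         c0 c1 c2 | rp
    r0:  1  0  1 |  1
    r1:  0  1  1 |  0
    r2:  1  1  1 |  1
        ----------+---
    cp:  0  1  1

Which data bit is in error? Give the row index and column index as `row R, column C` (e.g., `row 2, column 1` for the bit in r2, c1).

Recompute each row's even parity and compare to rp:
  r0: data parity 0, sent rp 1 → mismatch
  r1: data parity 0, sent rp 0 → ok
  r2: data parity 1, sent rp 1 → ok
Recompute each column's even parity and compare to cp:
  c0: data parity 0, sent cp 0 → ok
  c1: data parity 0, sent cp 1 → mismatch
  c2: data parity 1, sent cp 1 → ok
Exactly one row (r0) and one column (c1) fail → the flipped bit is at their intersection.

row 0, column 1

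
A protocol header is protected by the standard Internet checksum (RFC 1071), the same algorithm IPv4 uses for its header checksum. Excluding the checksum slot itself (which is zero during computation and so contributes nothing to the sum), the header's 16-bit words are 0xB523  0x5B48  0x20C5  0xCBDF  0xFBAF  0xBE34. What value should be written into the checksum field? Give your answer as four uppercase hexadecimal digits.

One's-complement addition (fold any carry out of bit 15 back into bit 0):
  0xB523 + 0x5B48 = 0x1106B → wrap carry → 0x106C
  0x106C + 0x20C5 = 0x03131
  0x3131 + 0xCBDF = 0x0FD10
  0xFD10 + 0xFBAF = 0x1F8BF → wrap carry → 0xF8C0
  0xF8C0 + 0xBE34 = 0x1B6F4 → wrap carry → 0xB6F5
One's-complement sum = 0xB6F5.
Checksum = ~0xB6F5 & 0xFFFF = 0x490A.

490A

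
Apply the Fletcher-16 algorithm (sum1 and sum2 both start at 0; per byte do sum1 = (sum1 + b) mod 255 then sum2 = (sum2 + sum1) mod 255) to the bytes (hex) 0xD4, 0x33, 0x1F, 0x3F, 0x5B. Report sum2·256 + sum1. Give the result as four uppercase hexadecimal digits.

Running sums (mod 255):
  after byte 0 (0xD4): sum1=212, sum2=212
  after byte 1 (0x33): sum1=8, sum2=220
  after byte 2 (0x1F): sum1=39, sum2=4
  after byte 3 (0x3F): sum1=102, sum2=106
  after byte 4 (0x5B): sum1=193, sum2=44
Checksum = sum2·256 + sum1 = 44·256 + 193 = 11457 = 0x2CC1.

2CC1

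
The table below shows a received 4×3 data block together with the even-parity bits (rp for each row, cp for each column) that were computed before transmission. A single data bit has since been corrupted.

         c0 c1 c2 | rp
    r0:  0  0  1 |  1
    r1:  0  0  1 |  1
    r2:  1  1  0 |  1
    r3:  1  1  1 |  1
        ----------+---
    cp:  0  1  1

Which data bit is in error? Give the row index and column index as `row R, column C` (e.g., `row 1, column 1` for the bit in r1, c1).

Recompute each row's even parity and compare to rp:
  r0: data parity 1, sent rp 1 → ok
  r1: data parity 1, sent rp 1 → ok
  r2: data parity 0, sent rp 1 → mismatch
  r3: data parity 1, sent rp 1 → ok
Recompute each column's even parity and compare to cp:
  c0: data parity 0, sent cp 0 → ok
  c1: data parity 0, sent cp 1 → mismatch
  c2: data parity 1, sent cp 1 → ok
Exactly one row (r2) and one column (c1) fail → the flipped bit is at their intersection.

row 2, column 1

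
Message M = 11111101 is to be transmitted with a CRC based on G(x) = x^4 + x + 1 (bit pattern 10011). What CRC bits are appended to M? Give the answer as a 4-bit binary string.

Append 4 zeros: 111111010000. Divide by 10011 (XOR where the leading bit is 1):
  pos 0: 11111 XOR 10011 = 01100
  pos 1: 11001 XOR 10011 = 01010
  pos 2: 10100 XOR 10011 = 00111
  pos 4: 11110 XOR 10011 = 01101
  pos 5: 11010 XOR 10011 = 01001
  pos 6: 10010 XOR 10011 = 00001
Remainder (last 4 bits) = 0010. This is the CRC / FCS.

0010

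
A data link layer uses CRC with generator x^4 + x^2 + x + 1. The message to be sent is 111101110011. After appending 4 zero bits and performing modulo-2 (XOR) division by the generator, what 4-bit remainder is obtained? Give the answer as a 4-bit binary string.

Append 4 zeros: 1111011100110000. Divide by 10111 (XOR where the leading bit is 1):
  pos 0: 11110 XOR 10111 = 01001
  pos 1: 10011 XOR 10111 = 00100
  pos 3: 10011 XOR 10111 = 00100
  pos 5: 10000 XOR 10111 = 00111
  pos 7: 11111 XOR 10111 = 01000
  pos 8: 10000 XOR 10111 = 00111
  pos 10: 11100 XOR 10111 = 01011
  pos 11: 10110 XOR 10111 = 00001
Remainder (last 4 bits) = 0001. This is the CRC / FCS.

0001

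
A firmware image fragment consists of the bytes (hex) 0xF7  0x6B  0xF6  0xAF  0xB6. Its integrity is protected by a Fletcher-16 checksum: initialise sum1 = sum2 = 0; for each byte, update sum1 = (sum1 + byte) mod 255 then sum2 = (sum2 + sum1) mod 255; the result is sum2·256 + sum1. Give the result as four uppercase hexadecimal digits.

80C0

Running sums (mod 255):
  after byte 0 (0xF7): sum1=247, sum2=247
  after byte 1 (0x6B): sum1=99, sum2=91
  after byte 2 (0xF6): sum1=90, sum2=181
  after byte 3 (0xAF): sum1=10, sum2=191
  after byte 4 (0xB6): sum1=192, sum2=128
Checksum = sum2·256 + sum1 = 128·256 + 192 = 32960 = 0x80C0.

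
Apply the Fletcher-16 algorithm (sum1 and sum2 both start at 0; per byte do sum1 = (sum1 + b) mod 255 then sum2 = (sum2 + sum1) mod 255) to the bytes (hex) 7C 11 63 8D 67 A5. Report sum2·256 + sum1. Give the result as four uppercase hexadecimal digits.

Running sums (mod 255):
  after byte 0 (7C): sum1=124, sum2=124
  after byte 1 (11): sum1=141, sum2=10
  after byte 2 (63): sum1=240, sum2=250
  after byte 3 (8D): sum1=126, sum2=121
  after byte 4 (67): sum1=229, sum2=95
  after byte 5 (A5): sum1=139, sum2=234
Checksum = sum2·256 + sum1 = 234·256 + 139 = 60043 = 0xEA8B.

EA8B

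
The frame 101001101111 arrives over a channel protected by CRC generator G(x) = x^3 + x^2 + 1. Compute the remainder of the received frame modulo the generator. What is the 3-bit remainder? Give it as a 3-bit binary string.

100

Modulo-2 division of 101001101111 by 1101:
  pos 0: 1010 XOR 1101 = 0111
  pos 1: 1110 XOR 1101 = 0011
  pos 3: 1111 XOR 1101 = 0010
  pos 5: 1001 XOR 1101 = 0100
  pos 6: 1001 XOR 1101 = 0100
  pos 7: 1001 XOR 1101 = 0100
  pos 8: 1001 XOR 1101 = 0100
Remainder = 100 (nonzero — an error is detected).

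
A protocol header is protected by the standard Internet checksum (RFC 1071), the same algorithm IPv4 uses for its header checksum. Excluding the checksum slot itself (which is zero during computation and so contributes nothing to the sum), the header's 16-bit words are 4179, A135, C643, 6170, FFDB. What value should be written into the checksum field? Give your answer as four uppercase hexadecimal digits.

F5C0

One's-complement addition (fold any carry out of bit 15 back into bit 0):
  0x4179 + 0xA135 = 0x0E2AE
  0xE2AE + 0xC643 = 0x1A8F1 → wrap carry → 0xA8F2
  0xA8F2 + 0x6170 = 0x10A62 → wrap carry → 0x0A63
  0x0A63 + 0xFFDB = 0x10A3E → wrap carry → 0x0A3F
One's-complement sum = 0x0A3F.
Checksum = ~0x0A3F & 0xFFFF = 0xF5C0.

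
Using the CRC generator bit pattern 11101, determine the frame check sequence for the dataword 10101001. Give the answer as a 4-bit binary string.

0101

Append 4 zeros: 101010010000. Divide by 11101 (XOR where the leading bit is 1):
  pos 0: 10101 XOR 11101 = 01000
  pos 1: 10000 XOR 11101 = 01101
  pos 2: 11010 XOR 11101 = 00111
  pos 4: 11110 XOR 11101 = 00011
  pos 7: 11000 XOR 11101 = 00101
Remainder (last 4 bits) = 0101. This is the CRC / FCS.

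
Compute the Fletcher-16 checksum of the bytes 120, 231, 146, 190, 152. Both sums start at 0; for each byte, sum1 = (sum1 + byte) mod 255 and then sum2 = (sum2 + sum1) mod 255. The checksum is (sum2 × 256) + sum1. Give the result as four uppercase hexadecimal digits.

Running sums (mod 255):
  after byte 0 (120): sum1=120, sum2=120
  after byte 1 (231): sum1=96, sum2=216
  after byte 2 (146): sum1=242, sum2=203
  after byte 3 (190): sum1=177, sum2=125
  after byte 4 (152): sum1=74, sum2=199
Checksum = sum2·256 + sum1 = 199·256 + 74 = 51018 = 0xC74A.

C74A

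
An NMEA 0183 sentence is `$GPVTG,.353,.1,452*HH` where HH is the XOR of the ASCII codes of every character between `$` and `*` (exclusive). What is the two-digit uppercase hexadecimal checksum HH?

49

XOR the ASCII codes of the payload characters:
  'G' = 0x47 → acc = 0x47
  'P' = 0x50 → acc = 0x17
  'V' = 0x56 → acc = 0x41
  'T' = 0x54 → acc = 0x15
  'G' = 0x47 → acc = 0x52
  ',' = 0x2C → acc = 0x7E
  '.' = 0x2E → acc = 0x50
  '3' = 0x33 → acc = 0x63
  '5' = 0x35 → acc = 0x56
  '3' = 0x33 → acc = 0x65
  ',' = 0x2C → acc = 0x49
  '.' = 0x2E → acc = 0x67
  '1' = 0x31 → acc = 0x56
  ',' = 0x2C → acc = 0x7A
  '4' = 0x34 → acc = 0x4E
  '5' = 0x35 → acc = 0x7B
  '2' = 0x32 → acc = 0x49
Checksum = 0x49.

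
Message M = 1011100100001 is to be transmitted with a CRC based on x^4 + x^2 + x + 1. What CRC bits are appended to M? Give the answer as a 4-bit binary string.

0011

Append 4 zeros: 10111001000010000. Divide by 10111 (XOR where the leading bit is 1):
  pos 0: 10111 XOR 10111 = 00000
  pos 7: 10000 XOR 10111 = 00111
  pos 9: 11110 XOR 10111 = 01001
  pos 10: 10010 XOR 10111 = 00101
  pos 12: 10100 XOR 10111 = 00011
Remainder (last 4 bits) = 0011. This is the CRC / FCS.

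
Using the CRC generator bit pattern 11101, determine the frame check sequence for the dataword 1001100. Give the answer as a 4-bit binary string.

Append 4 zeros: 10011000000. Divide by 11101 (XOR where the leading bit is 1):
  pos 0: 10011 XOR 11101 = 01110
  pos 1: 11100 XOR 11101 = 00001
  pos 5: 10000 XOR 11101 = 01101
  pos 6: 11010 XOR 11101 = 00111
Remainder (last 4 bits) = 0111. This is the CRC / FCS.

0111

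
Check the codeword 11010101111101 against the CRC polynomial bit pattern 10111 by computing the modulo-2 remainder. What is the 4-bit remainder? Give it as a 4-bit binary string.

0000

Modulo-2 division of 11010101111101 by 10111:
  pos 0: 11010 XOR 10111 = 01101
  pos 1: 11011 XOR 10111 = 01100
  pos 2: 11000 XOR 10111 = 01111
  pos 3: 11111 XOR 10111 = 01000
  pos 4: 10001 XOR 10111 = 00110
  pos 6: 11011 XOR 10111 = 01100
  pos 7: 11001 XOR 10111 = 01110
  pos 8: 11100 XOR 10111 = 01011
  pos 9: 10111 XOR 10111 = 00000
Remainder = 0000 (zero — the frame passes the CRC check).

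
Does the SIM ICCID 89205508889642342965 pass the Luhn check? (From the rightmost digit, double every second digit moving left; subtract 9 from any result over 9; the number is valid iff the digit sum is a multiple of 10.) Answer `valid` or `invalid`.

invalid

From the right, keep odd positions and double even positions (subtract 9 from any doubled value over 9):
  doubled (positions 2,4,...): 3 4 6 8 9 7 0 1 4 7 → sum 49
  kept (positions 1,3,...): 5 9 4 2 6 8 8 5 0 9 → sum 56
Total = 105.
105 mod 10 = 5, so the number is invalid.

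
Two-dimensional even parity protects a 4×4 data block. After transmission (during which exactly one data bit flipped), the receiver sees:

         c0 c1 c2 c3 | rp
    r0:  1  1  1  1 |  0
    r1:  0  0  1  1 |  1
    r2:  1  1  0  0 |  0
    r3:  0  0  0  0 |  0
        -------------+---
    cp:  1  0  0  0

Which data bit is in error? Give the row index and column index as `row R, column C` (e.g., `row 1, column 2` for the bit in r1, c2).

row 1, column 0

Recompute each row's even parity and compare to rp:
  r0: data parity 0, sent rp 0 → ok
  r1: data parity 0, sent rp 1 → mismatch
  r2: data parity 0, sent rp 0 → ok
  r3: data parity 0, sent rp 0 → ok
Recompute each column's even parity and compare to cp:
  c0: data parity 0, sent cp 1 → mismatch
  c1: data parity 0, sent cp 0 → ok
  c2: data parity 0, sent cp 0 → ok
  c3: data parity 0, sent cp 0 → ok
Exactly one row (r1) and one column (c0) fail → the flipped bit is at their intersection.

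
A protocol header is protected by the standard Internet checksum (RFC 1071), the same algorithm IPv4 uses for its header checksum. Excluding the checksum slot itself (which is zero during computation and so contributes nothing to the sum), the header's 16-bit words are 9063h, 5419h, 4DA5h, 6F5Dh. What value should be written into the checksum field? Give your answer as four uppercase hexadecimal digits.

One's-complement addition (fold any carry out of bit 15 back into bit 0):
  0x9063 + 0x5419 = 0x0E47C
  0xE47C + 0x4DA5 = 0x13221 → wrap carry → 0x3222
  0x3222 + 0x6F5D = 0x0A17F
One's-complement sum = 0xA17F.
Checksum = ~0xA17F & 0xFFFF = 0x5E80.

5E80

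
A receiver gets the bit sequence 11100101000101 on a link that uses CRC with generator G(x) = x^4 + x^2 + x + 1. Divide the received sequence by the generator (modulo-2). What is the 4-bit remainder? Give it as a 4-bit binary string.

1110

Modulo-2 division of 11100101000101 by 10111:
  pos 0: 11100 XOR 10111 = 01011
  pos 1: 10111 XOR 10111 = 00000
  pos 7: 10001 XOR 10111 = 00110
  pos 9: 11001 XOR 10111 = 01110
Remainder = 1110 (nonzero — an error is detected).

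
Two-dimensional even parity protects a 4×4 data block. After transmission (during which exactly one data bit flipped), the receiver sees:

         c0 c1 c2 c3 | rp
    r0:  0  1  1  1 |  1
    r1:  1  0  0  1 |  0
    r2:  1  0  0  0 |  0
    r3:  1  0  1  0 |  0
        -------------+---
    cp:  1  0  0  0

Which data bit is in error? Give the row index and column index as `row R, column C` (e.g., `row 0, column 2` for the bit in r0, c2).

Recompute each row's even parity and compare to rp:
  r0: data parity 1, sent rp 1 → ok
  r1: data parity 0, sent rp 0 → ok
  r2: data parity 1, sent rp 0 → mismatch
  r3: data parity 0, sent rp 0 → ok
Recompute each column's even parity and compare to cp:
  c0: data parity 1, sent cp 1 → ok
  c1: data parity 1, sent cp 0 → mismatch
  c2: data parity 0, sent cp 0 → ok
  c3: data parity 0, sent cp 0 → ok
Exactly one row (r2) and one column (c1) fail → the flipped bit is at their intersection.

row 2, column 1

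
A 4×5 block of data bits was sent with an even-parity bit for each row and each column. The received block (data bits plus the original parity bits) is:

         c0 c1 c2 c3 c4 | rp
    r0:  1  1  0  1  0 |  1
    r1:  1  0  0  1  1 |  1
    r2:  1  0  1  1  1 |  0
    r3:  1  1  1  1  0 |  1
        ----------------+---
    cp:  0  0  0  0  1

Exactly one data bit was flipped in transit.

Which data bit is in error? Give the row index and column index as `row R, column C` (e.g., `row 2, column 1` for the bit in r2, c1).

row 3, column 4

Recompute each row's even parity and compare to rp:
  r0: data parity 1, sent rp 1 → ok
  r1: data parity 1, sent rp 1 → ok
  r2: data parity 0, sent rp 0 → ok
  r3: data parity 0, sent rp 1 → mismatch
Recompute each column's even parity and compare to cp:
  c0: data parity 0, sent cp 0 → ok
  c1: data parity 0, sent cp 0 → ok
  c2: data parity 0, sent cp 0 → ok
  c3: data parity 0, sent cp 0 → ok
  c4: data parity 0, sent cp 1 → mismatch
Exactly one row (r3) and one column (c4) fail → the flipped bit is at their intersection.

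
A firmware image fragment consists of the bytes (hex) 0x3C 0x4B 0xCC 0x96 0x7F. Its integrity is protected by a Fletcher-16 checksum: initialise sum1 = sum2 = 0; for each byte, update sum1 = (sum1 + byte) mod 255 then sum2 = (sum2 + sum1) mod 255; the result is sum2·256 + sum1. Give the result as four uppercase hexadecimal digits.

6D6A

Running sums (mod 255):
  after byte 0 (0x3C): sum1=60, sum2=60
  after byte 1 (0x4B): sum1=135, sum2=195
  after byte 2 (0xCC): sum1=84, sum2=24
  after byte 3 (0x96): sum1=234, sum2=3
  after byte 4 (0x7F): sum1=106, sum2=109
Checksum = sum2·256 + sum1 = 109·256 + 106 = 28010 = 0x6D6A.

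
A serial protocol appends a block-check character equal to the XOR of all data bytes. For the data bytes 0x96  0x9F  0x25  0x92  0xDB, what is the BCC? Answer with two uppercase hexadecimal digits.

65

XOR the bytes together:
  start with 0x96
  0x96 ⊕ 0x9F = 0x09
  0x09 ⊕ 0x25 = 0x2C
  0x2C ⊕ 0x92 = 0xBE
  0xBE ⊕ 0xDB = 0x65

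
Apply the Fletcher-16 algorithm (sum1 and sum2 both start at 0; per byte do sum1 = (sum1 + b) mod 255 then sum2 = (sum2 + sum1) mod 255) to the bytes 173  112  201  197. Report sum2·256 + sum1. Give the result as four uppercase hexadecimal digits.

Running sums (mod 255):
  after byte 0 (173): sum1=173, sum2=173
  after byte 1 (112): sum1=30, sum2=203
  after byte 2 (201): sum1=231, sum2=179
  after byte 3 (197): sum1=173, sum2=97
Checksum = sum2·256 + sum1 = 97·256 + 173 = 25005 = 0x61AD.

61AD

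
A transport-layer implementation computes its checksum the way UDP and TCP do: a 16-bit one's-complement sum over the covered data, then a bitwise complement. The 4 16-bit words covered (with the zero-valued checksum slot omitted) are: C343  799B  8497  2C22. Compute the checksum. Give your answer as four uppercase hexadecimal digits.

1267

One's-complement addition (fold any carry out of bit 15 back into bit 0):
  0xC343 + 0x799B = 0x13CDE → wrap carry → 0x3CDF
  0x3CDF + 0x8497 = 0x0C176
  0xC176 + 0x2C22 = 0x0ED98
One's-complement sum = 0xED98.
Checksum = ~0xED98 & 0xFFFF = 0x1267.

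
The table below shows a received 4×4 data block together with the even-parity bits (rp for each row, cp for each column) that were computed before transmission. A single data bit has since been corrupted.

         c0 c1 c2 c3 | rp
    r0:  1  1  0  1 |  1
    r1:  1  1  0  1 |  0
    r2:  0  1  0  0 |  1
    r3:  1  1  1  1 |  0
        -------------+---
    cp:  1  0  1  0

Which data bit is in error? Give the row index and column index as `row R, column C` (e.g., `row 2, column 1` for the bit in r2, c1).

Recompute each row's even parity and compare to rp:
  r0: data parity 1, sent rp 1 → ok
  r1: data parity 1, sent rp 0 → mismatch
  r2: data parity 1, sent rp 1 → ok
  r3: data parity 0, sent rp 0 → ok
Recompute each column's even parity and compare to cp:
  c0: data parity 1, sent cp 1 → ok
  c1: data parity 0, sent cp 0 → ok
  c2: data parity 1, sent cp 1 → ok
  c3: data parity 1, sent cp 0 → mismatch
Exactly one row (r1) and one column (c3) fail → the flipped bit is at their intersection.

row 1, column 3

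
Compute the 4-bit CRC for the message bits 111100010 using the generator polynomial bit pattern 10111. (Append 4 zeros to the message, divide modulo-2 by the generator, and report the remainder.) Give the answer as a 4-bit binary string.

Append 4 zeros: 1111000100000. Divide by 10111 (XOR where the leading bit is 1):
  pos 0: 11110 XOR 10111 = 01001
  pos 1: 10010 XOR 10111 = 00101
  pos 3: 10101 XOR 10111 = 00010
  pos 6: 10000 XOR 10111 = 00111
  pos 8: 11100 XOR 10111 = 01011
Remainder (last 4 bits) = 1011. This is the CRC / FCS.

1011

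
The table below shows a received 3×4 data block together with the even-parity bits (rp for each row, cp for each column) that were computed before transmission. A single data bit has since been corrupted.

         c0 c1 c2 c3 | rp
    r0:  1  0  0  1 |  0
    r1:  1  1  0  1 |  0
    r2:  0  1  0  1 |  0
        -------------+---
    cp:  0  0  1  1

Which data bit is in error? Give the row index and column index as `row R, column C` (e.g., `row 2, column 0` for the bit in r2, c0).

row 1, column 2

Recompute each row's even parity and compare to rp:
  r0: data parity 0, sent rp 0 → ok
  r1: data parity 1, sent rp 0 → mismatch
  r2: data parity 0, sent rp 0 → ok
Recompute each column's even parity and compare to cp:
  c0: data parity 0, sent cp 0 → ok
  c1: data parity 0, sent cp 0 → ok
  c2: data parity 0, sent cp 1 → mismatch
  c3: data parity 1, sent cp 1 → ok
Exactly one row (r1) and one column (c2) fail → the flipped bit is at their intersection.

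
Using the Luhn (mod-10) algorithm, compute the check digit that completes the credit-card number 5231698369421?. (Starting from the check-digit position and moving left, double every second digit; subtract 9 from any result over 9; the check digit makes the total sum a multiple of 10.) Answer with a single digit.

Partial digits right→left: 1 2 4 9 6 3 8 9 6 1 3 2 5
Double every second digit counting from the check-digit position (so the 1st, 3rd, 5th, ... of the partial from the right).
  doubled (with −9 where >9): 2 8 3 7 3 6 1 → sum 30
  kept as-is: 2 9 3 9 1 2 → sum 26
Total = 30 + 26 = 56.
Check digit = (10 − (56 mod 10)) mod 10 = 4.

4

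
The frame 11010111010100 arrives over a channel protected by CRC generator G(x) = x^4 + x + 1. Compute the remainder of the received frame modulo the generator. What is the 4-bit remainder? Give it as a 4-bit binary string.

Modulo-2 division of 11010111010100 by 10011:
  pos 0: 11010 XOR 10011 = 01001
  pos 1: 10011 XOR 10011 = 00000
  pos 6: 11010 XOR 10011 = 01001
  pos 7: 10011 XOR 10011 = 00000
Remainder = 0000 (zero — the frame passes the CRC check).

0000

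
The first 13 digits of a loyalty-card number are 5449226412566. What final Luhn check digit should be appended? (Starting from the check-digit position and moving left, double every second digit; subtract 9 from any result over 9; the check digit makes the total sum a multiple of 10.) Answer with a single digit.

Partial digits right→left: 6 6 5 2 1 4 6 2 2 9 4 4 5
Double every second digit counting from the check-digit position (so the 1st, 3rd, 5th, ... of the partial from the right).
  doubled (with −9 where >9): 3 1 2 3 4 8 1 → sum 22
  kept as-is: 6 2 4 2 9 4 → sum 27
Total = 22 + 27 = 49.
Check digit = (10 − (49 mod 10)) mod 10 = 1.

1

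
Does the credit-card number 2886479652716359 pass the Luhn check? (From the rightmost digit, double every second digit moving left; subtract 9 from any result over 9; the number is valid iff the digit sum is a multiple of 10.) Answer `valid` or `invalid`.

valid

From the right, keep odd positions and double even positions (subtract 9 from any doubled value over 9):
  doubled (positions 2,4,...): 1 3 5 1 9 8 7 4 → sum 38
  kept (positions 1,3,...): 9 3 1 2 6 7 6 8 → sum 42
Total = 80.
80 mod 10 = 0, so the number is valid.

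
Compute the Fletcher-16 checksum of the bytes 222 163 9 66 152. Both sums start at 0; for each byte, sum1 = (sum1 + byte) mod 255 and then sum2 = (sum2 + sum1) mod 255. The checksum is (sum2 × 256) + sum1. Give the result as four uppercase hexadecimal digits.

Running sums (mod 255):
  after byte 0 (222): sum1=222, sum2=222
  after byte 1 (163): sum1=130, sum2=97
  after byte 2 (9): sum1=139, sum2=236
  after byte 3 (66): sum1=205, sum2=186
  after byte 4 (152): sum1=102, sum2=33
Checksum = sum2·256 + sum1 = 33·256 + 102 = 8550 = 0x2166.

2166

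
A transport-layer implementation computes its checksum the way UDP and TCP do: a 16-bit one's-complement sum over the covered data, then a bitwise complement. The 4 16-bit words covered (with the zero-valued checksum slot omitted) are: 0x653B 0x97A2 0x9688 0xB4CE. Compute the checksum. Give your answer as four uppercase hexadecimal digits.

One's-complement addition (fold any carry out of bit 15 back into bit 0):
  0x653B + 0x97A2 = 0x0FCDD
  0xFCDD + 0x9688 = 0x19365 → wrap carry → 0x9366
  0x9366 + 0xB4CE = 0x14834 → wrap carry → 0x4835
One's-complement sum = 0x4835.
Checksum = ~0x4835 & 0xFFFF = 0xB7CA.

B7CA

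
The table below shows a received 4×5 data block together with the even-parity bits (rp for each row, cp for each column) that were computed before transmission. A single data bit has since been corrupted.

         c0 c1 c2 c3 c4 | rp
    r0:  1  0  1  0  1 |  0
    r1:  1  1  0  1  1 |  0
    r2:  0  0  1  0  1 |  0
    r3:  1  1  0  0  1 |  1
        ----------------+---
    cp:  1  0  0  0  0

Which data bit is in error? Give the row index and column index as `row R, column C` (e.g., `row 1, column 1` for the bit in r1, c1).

Recompute each row's even parity and compare to rp:
  r0: data parity 1, sent rp 0 → mismatch
  r1: data parity 0, sent rp 0 → ok
  r2: data parity 0, sent rp 0 → ok
  r3: data parity 1, sent rp 1 → ok
Recompute each column's even parity and compare to cp:
  c0: data parity 1, sent cp 1 → ok
  c1: data parity 0, sent cp 0 → ok
  c2: data parity 0, sent cp 0 → ok
  c3: data parity 1, sent cp 0 → mismatch
  c4: data parity 0, sent cp 0 → ok
Exactly one row (r0) and one column (c3) fail → the flipped bit is at their intersection.

row 0, column 3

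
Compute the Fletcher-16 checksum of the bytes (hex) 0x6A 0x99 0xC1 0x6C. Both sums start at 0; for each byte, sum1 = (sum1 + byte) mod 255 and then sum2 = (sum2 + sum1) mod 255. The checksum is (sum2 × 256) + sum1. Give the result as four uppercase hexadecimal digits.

Running sums (mod 255):
  after byte 0 (0x6A): sum1=106, sum2=106
  after byte 1 (0x99): sum1=4, sum2=110
  after byte 2 (0xC1): sum1=197, sum2=52
  after byte 3 (0x6C): sum1=50, sum2=102
Checksum = sum2·256 + sum1 = 102·256 + 50 = 26162 = 0x6632.

6632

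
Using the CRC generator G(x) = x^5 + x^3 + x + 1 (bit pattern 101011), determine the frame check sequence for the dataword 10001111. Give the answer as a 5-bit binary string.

Append 5 zeros: 1000111100000. Divide by 101011 (XOR where the leading bit is 1):
  pos 0: 100011 XOR 101011 = 001000
  pos 2: 100011 XOR 101011 = 001000
  pos 4: 100000 XOR 101011 = 001011
  pos 6: 101100 XOR 101011 = 000111
Remainder (last 5 bits) = 01110. This is the CRC / FCS.

01110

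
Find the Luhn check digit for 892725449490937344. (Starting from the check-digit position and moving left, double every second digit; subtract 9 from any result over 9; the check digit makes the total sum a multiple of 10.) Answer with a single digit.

5

Partial digits right→left: 4 4 3 7 3 9 0 9 4 9 4 4 5 2 7 2 9 8
Double every second digit counting from the check-digit position (so the 1st, 3rd, 5th, ... of the partial from the right).
  doubled (with −9 where >9): 8 6 6 0 8 8 1 5 9 → sum 51
  kept as-is: 4 7 9 9 9 4 2 2 8 → sum 54
Total = 51 + 54 = 105.
Check digit = (10 − (105 mod 10)) mod 10 = 5.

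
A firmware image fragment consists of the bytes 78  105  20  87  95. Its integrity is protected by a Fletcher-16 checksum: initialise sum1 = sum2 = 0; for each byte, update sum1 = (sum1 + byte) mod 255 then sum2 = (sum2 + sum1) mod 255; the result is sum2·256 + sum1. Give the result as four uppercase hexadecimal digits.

7782

Running sums (mod 255):
  after byte 0 (78): sum1=78, sum2=78
  after byte 1 (105): sum1=183, sum2=6
  after byte 2 (20): sum1=203, sum2=209
  after byte 3 (87): sum1=35, sum2=244
  after byte 4 (95): sum1=130, sum2=119
Checksum = sum2·256 + sum1 = 119·256 + 130 = 30594 = 0x7782.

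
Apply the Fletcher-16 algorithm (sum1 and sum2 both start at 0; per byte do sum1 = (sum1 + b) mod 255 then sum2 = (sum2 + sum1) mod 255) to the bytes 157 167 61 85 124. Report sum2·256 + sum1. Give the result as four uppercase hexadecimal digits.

Running sums (mod 255):
  after byte 0 (157): sum1=157, sum2=157
  after byte 1 (167): sum1=69, sum2=226
  after byte 2 (61): sum1=130, sum2=101
  after byte 3 (85): sum1=215, sum2=61
  after byte 4 (124): sum1=84, sum2=145
Checksum = sum2·256 + sum1 = 145·256 + 84 = 37204 = 0x9154.

9154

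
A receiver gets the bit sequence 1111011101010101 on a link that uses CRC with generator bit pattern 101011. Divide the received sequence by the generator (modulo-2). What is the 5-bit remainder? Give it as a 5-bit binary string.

Modulo-2 division of 1111011101010101 by 101011:
  pos 0: 111101 XOR 101011 = 010110
  pos 1: 101101 XOR 101011 = 000110
  pos 4: 110101 XOR 101011 = 011110
  pos 5: 111100 XOR 101011 = 010111
  pos 6: 101111 XOR 101011 = 000100
  pos 9: 100010 XOR 101011 = 001001
Remainder = 10011 (nonzero — an error is detected).

10011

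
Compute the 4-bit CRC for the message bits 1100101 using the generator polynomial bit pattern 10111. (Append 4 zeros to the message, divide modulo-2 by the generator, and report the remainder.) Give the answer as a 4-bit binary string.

0000

Append 4 zeros: 11001010000. Divide by 10111 (XOR where the leading bit is 1):
  pos 0: 11001 XOR 10111 = 01110
  pos 1: 11100 XOR 10111 = 01011
  pos 2: 10111 XOR 10111 = 00000
Remainder (last 4 bits) = 0000. This is the CRC / FCS.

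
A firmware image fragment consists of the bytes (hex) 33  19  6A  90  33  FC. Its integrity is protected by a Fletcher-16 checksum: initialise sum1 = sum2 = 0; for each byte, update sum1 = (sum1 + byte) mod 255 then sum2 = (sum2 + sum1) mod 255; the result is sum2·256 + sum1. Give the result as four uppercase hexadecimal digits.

6F77

Running sums (mod 255):
  after byte 0 (33): sum1=51, sum2=51
  after byte 1 (19): sum1=76, sum2=127
  after byte 2 (6A): sum1=182, sum2=54
  after byte 3 (90): sum1=71, sum2=125
  after byte 4 (33): sum1=122, sum2=247
  after byte 5 (FC): sum1=119, sum2=111
Checksum = sum2·256 + sum1 = 111·256 + 119 = 28535 = 0x6F77.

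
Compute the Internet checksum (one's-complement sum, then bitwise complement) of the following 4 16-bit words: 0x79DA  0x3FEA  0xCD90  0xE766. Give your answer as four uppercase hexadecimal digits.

9143

One's-complement addition (fold any carry out of bit 15 back into bit 0):
  0x79DA + 0x3FEA = 0x0B9C4
  0xB9C4 + 0xCD90 = 0x18754 → wrap carry → 0x8755
  0x8755 + 0xE766 = 0x16EBB → wrap carry → 0x6EBC
One's-complement sum = 0x6EBC.
Checksum = ~0x6EBC & 0xFFFF = 0x9143.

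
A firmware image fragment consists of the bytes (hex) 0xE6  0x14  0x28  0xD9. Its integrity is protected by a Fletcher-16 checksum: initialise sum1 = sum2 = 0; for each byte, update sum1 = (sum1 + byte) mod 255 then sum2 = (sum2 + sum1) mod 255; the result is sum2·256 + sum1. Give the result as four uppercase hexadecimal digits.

Running sums (mod 255):
  after byte 0 (0xE6): sum1=230, sum2=230
  after byte 1 (0x14): sum1=250, sum2=225
  after byte 2 (0x28): sum1=35, sum2=5
  after byte 3 (0xD9): sum1=252, sum2=2
Checksum = sum2·256 + sum1 = 2·256 + 252 = 764 = 0x02FC.

02FC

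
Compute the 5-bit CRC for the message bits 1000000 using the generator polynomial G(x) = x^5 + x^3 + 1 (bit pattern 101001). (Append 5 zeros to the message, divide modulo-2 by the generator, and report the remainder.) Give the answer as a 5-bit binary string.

01111

Append 5 zeros: 100000000000. Divide by 101001 (XOR where the leading bit is 1):
  pos 0: 100000 XOR 101001 = 001001
  pos 2: 100100 XOR 101001 = 001101
  pos 4: 110100 XOR 101001 = 011101
  pos 5: 111010 XOR 101001 = 010011
  pos 6: 100110 XOR 101001 = 001111
Remainder (last 5 bits) = 01111. This is the CRC / FCS.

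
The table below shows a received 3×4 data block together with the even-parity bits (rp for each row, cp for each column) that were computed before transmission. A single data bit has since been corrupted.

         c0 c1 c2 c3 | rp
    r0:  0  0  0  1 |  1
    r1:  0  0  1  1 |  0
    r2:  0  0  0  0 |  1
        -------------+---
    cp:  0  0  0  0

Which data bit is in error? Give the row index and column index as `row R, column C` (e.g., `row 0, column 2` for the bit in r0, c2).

Recompute each row's even parity and compare to rp:
  r0: data parity 1, sent rp 1 → ok
  r1: data parity 0, sent rp 0 → ok
  r2: data parity 0, sent rp 1 → mismatch
Recompute each column's even parity and compare to cp:
  c0: data parity 0, sent cp 0 → ok
  c1: data parity 0, sent cp 0 → ok
  c2: data parity 1, sent cp 0 → mismatch
  c3: data parity 0, sent cp 0 → ok
Exactly one row (r2) and one column (c2) fail → the flipped bit is at their intersection.

row 2, column 2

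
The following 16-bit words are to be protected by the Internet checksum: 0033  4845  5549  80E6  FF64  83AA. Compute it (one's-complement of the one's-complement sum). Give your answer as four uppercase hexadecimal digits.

One's-complement addition (fold any carry out of bit 15 back into bit 0):
  0x0033 + 0x4845 = 0x04878
  0x4878 + 0x5549 = 0x09DC1
  0x9DC1 + 0x80E6 = 0x11EA7 → wrap carry → 0x1EA8
  0x1EA8 + 0xFF64 = 0x11E0C → wrap carry → 0x1E0D
  0x1E0D + 0x83AA = 0x0A1B7
One's-complement sum = 0xA1B7.
Checksum = ~0xA1B7 & 0xFFFF = 0x5E48.

5E48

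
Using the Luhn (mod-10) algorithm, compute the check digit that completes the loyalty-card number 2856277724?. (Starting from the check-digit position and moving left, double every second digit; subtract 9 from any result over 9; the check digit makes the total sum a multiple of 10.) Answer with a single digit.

4

Partial digits right→left: 4 2 7 7 7 2 6 5 8 2
Double every second digit counting from the check-digit position (so the 1st, 3rd, 5th, ... of the partial from the right).
  doubled (with −9 where >9): 8 5 5 3 7 → sum 28
  kept as-is: 2 7 2 5 2 → sum 18
Total = 28 + 18 = 46.
Check digit = (10 − (46 mod 10)) mod 10 = 4.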